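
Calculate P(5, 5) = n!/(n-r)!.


P(5,5) = 5!/0!
= 120/1
= 120

P(5,5) = 120


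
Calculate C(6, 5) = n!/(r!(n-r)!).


C(6,5) = 6!/(5! × 1!)
= 720/(120 × 1)
= 6

C(6,5) = 6


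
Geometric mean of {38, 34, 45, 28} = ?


Product = 38 × 34 × 45 × 28 = 1627920
GM = 1627920^(1/4) = 35.7197

GM = 35.7197


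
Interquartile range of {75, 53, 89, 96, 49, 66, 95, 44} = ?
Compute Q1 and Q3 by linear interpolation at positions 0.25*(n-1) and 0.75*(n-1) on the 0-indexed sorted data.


Sorted: 44, 49, 53, 66, 75, 89, 95, 96
Q1 (25th %ile) = 52.0000
Q3 (75th %ile) = 90.5000
IQR = 90.5000 - 52.0000 = 38.5000

IQR = 38.5000


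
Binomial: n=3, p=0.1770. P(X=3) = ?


C(3,3) = 1
p^3 = 0.005545
(1-p)^0 = 1.000000
P = 1 * 0.005545 * 1.000000 = 0.0055

P(X=3) = 0.0055


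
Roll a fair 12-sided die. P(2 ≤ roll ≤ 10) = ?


Favorable outcomes (2 ≤ roll ≤ 10): 9
Total outcomes = 12
P = 9/12 = 0.7500

P = 0.7500


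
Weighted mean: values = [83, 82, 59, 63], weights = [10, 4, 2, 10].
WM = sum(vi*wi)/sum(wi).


Numerator = 83*10 + 82*4 + 59*2 + 63*10 = 1906
Denominator = 10 + 4 + 2 + 10 = 26
WM = 1906/26 = 73.3077

WM = 73.3077


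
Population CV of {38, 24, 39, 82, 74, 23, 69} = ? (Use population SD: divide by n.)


Mean = 49.8571
SD = 22.7749
CV = (22.7749/49.8571)*100 = 45.6802%

CV = 45.6802%


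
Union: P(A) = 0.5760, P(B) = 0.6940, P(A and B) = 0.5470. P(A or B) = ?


P(A∪B) = 0.5760 + 0.6940 - 0.5470
= 1.2700 - 0.5470
= 0.7230

P(A∪B) = 0.7230


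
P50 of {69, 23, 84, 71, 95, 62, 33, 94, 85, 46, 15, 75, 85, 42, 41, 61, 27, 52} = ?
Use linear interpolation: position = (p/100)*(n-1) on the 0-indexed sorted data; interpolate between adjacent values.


Sorted: 15, 23, 27, 33, 41, 42, 46, 52, 61, 62, 69, 71, 75, 84, 85, 85, 94, 95
n = 18
Index = 50/100 * 17 = 8.5000
Lower = data[8] = 61, Upper = data[9] = 62
P50 = 61 + 0.5000*(1) = 61.5000

P50 = 61.5000


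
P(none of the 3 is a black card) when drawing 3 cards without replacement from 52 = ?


P(no black cards) = (26/52) × (25/51) × (24/50)
= 0.1176

P = 0.1176


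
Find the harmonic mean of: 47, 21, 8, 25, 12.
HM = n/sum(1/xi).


Sum of reciprocals = 1/47 + 1/21 + 1/8 + 1/25 + 1/12 = 0.317229
HM = 5/0.317229 = 15.7615

HM = 15.7615


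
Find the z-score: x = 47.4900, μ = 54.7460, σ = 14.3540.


z = (47.4900 - 54.7460)/14.3540
= -7.2560/14.3540
= -0.5055

z = -0.5055


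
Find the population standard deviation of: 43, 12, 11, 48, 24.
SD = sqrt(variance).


Mean = 27.6000
Variance = 237.0400
SD = sqrt(237.0400) = 15.3961

SD = 15.3961


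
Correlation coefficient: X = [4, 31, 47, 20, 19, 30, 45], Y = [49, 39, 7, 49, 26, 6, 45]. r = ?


Mean X = 28.0000, Mean Y = 31.5714
SD X = 14.061091, SD Y = 17.450805
Cov = -110.714286
r = -110.714286/(14.061091*17.450805) = -0.4512

r = -0.4512


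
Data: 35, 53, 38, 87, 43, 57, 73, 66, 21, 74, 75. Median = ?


Sorted: 21, 35, 38, 43, 53, 57, 66, 73, 74, 75, 87
n = 11 (odd)
Middle value = 57

Median = 57


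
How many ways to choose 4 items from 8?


C(8,4) = 8!/(4! × 4!)
= 40320/(24 × 24)
= 70

C(8,4) = 70


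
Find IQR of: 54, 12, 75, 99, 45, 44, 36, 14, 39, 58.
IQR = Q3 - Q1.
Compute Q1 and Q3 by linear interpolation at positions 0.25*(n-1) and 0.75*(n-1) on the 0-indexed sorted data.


Sorted: 12, 14, 36, 39, 44, 45, 54, 58, 75, 99
Q1 (25th %ile) = 36.7500
Q3 (75th %ile) = 57.0000
IQR = 57.0000 - 36.7500 = 20.2500

IQR = 20.2500


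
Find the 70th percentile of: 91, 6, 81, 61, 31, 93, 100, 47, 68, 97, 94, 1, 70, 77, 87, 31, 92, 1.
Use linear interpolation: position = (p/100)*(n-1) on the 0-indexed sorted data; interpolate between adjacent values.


Sorted: 1, 1, 6, 31, 31, 47, 61, 68, 70, 77, 81, 87, 91, 92, 93, 94, 97, 100
n = 18
Index = 70/100 * 17 = 11.9000
Lower = data[11] = 87, Upper = data[12] = 91
P70 = 87 + 0.9000*(4) = 90.6000

P70 = 90.6000


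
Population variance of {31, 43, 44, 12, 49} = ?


Mean = 35.8000
Squared deviations: 23.0400, 51.8400, 67.2400, 566.4400, 174.2400
Sum = 882.8000
Variance = 882.8000/5 = 176.5600

Variance = 176.5600


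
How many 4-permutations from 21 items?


P(21,4) = 21!/17!
= 51090942171709440000/355687428096000
= 143640

P(21,4) = 143640


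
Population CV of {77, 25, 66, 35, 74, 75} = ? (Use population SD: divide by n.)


Mean = 58.6667
SD = 20.7579
CV = (20.7579/58.6667)*100 = 35.3827%

CV = 35.3827%


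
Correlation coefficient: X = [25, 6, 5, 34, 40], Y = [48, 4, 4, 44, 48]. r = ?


Mean X = 22.0000, Mean Y = 29.6000
SD X = 14.296853, SD Y = 20.953281
Cov = 280.800000
r = 280.800000/(14.296853*20.953281) = 0.9374

r = 0.9374


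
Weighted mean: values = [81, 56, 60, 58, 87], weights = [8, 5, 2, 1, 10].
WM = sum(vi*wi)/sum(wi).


Numerator = 81*8 + 56*5 + 60*2 + 58*1 + 87*10 = 1976
Denominator = 8 + 5 + 2 + 1 + 10 = 26
WM = 1976/26 = 76.0000

WM = 76.0000


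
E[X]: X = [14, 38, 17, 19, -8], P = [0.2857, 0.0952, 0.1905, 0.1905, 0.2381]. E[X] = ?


E[X] = 14*0.2857 + 38*0.0952 + 17*0.1905 + 19*0.1905 - 8*0.2381
= 3.9998 + 3.6176 + 3.2385 + 3.6195 - 1.9048
= 12.5706

E[X] = 12.5706


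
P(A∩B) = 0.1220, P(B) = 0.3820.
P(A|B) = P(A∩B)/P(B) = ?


P(A|B) = 0.1220/0.3820 = 0.3194

P(A|B) = 0.3194


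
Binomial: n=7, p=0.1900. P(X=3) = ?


C(7,3) = 35
p^3 = 0.006859
(1-p)^4 = 0.430467
P = 35 * 0.006859 * 0.430467 = 0.1033

P(X=3) = 0.1033


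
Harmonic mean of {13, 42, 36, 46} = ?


Sum of reciprocals = 1/13 + 1/42 + 1/36 + 1/46 = 0.150250
HM = 4/0.150250 = 26.6224

HM = 26.6224


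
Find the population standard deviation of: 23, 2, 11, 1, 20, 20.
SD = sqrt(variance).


Mean = 12.8333
Variance = 77.8056
SD = sqrt(77.8056) = 8.8207

SD = 8.8207


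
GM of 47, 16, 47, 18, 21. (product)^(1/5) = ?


Product = 47 × 16 × 47 × 18 × 21 = 13360032
GM = 13360032^(1/5) = 26.6171

GM = 26.6171


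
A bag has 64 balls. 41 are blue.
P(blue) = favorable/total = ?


P = 41/64 = 0.6406

P = 0.6406


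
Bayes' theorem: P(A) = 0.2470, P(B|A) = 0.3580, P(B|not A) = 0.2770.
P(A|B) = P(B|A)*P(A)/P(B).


P(B) = P(B|A)*P(A) + P(B|A')*P(A')
= 0.3580*0.2470 + 0.2770*0.7530
= 0.088426 + 0.208581 = 0.297007
P(A|B) = 0.088426/0.297007 = 0.2977

P(A|B) = 0.2977


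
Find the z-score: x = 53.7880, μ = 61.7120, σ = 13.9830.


z = (53.7880 - 61.7120)/13.9830
= -7.9240/13.9830
= -0.5667

z = -0.5667


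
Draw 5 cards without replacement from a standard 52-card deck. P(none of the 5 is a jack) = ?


P(no jacks) = (48/52) × (47/51) × (46/50) × (45/49) × (44/48)
= 0.6588

P = 0.6588


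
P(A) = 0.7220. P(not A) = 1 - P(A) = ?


P(not A) = 1 - 0.7220 = 0.2780

P(not A) = 0.2780


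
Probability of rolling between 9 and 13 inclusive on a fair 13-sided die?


Favorable outcomes (9 ≤ roll ≤ 13): 5
Total outcomes = 13
P = 5/13 = 0.3846

P = 0.3846


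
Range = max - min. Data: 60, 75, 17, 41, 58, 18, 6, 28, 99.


Max = 99, Min = 6
Range = 99 - 6 = 93

Range = 93


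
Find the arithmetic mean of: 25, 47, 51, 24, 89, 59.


Sum = 25 + 47 + 51 + 24 + 89 + 59 = 295
n = 6
Mean = 295/6 = 49.1667

Mean = 49.1667


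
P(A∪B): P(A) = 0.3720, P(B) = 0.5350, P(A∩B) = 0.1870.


P(A∪B) = 0.3720 + 0.5350 - 0.1870
= 0.9070 - 0.1870
= 0.7200

P(A∪B) = 0.7200


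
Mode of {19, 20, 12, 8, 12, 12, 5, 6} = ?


Frequencies: 5:1, 6:1, 8:1, 12:3, 19:1, 20:1
Max frequency = 3
Mode = 12

Mode = 12


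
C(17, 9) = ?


C(17,9) = 17!/(9! × 8!)
= 355687428096000/(362880 × 40320)
= 24310

C(17,9) = 24310


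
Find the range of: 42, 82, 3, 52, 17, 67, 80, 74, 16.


Max = 82, Min = 3
Range = 82 - 3 = 79

Range = 79


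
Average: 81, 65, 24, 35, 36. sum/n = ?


Sum = 81 + 65 + 24 + 35 + 36 = 241
n = 5
Mean = 241/5 = 48.2000

Mean = 48.2000


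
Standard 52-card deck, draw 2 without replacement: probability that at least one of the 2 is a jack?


P(at least one) = 1 - P(none)
P(none) = (48/52) × (47/51) = 0.850679
P(at least one) = 1 - 0.850679 = 0.1493

P = 0.1493


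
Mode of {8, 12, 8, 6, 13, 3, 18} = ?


Frequencies: 3:1, 6:1, 8:2, 12:1, 13:1, 18:1
Max frequency = 2
Mode = 8

Mode = 8


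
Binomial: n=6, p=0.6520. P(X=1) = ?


C(6,1) = 6
p^1 = 0.652000
(1-p)^5 = 0.005104
P = 6 * 0.652000 * 0.005104 = 0.0200

P(X=1) = 0.0200


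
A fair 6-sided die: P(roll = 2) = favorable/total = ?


Favorable outcomes (roll = 2): 1
Total outcomes = 6
P = 1/6 = 0.1667

P = 0.1667


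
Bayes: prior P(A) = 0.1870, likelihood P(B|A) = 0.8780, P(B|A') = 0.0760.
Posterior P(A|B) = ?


P(B) = P(B|A)*P(A) + P(B|A')*P(A')
= 0.8780*0.1870 + 0.0760*0.8130
= 0.164186 + 0.061788 = 0.225974
P(A|B) = 0.164186/0.225974 = 0.7266

P(A|B) = 0.7266


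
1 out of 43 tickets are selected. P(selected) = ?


P = 1/43 = 0.0233

P = 0.0233


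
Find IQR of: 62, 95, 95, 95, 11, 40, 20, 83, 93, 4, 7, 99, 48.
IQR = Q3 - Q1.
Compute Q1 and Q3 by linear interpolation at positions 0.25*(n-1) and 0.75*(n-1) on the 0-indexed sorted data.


Sorted: 4, 7, 11, 20, 40, 48, 62, 83, 93, 95, 95, 95, 99
Q1 (25th %ile) = 20.0000
Q3 (75th %ile) = 95.0000
IQR = 95.0000 - 20.0000 = 75.0000

IQR = 75.0000


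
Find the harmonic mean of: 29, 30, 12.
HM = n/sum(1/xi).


Sum of reciprocals = 1/29 + 1/30 + 1/12 = 0.151149
HM = 3/0.151149 = 19.8479

HM = 19.8479


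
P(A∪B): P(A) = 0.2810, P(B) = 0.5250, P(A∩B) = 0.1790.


P(A∪B) = 0.2810 + 0.5250 - 0.1790
= 0.8060 - 0.1790
= 0.6270

P(A∪B) = 0.6270


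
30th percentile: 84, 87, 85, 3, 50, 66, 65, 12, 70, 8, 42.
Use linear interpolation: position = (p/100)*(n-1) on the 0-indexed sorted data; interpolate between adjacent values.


Sorted: 3, 8, 12, 42, 50, 65, 66, 70, 84, 85, 87
n = 11
Index = 30/100 * 10 = 3.0000
Lower = data[3] = 42, Upper = data[4] = 50
P30 = 42 + 0*(8) = 42.0000

P30 = 42.0000


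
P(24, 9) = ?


P(24,9) = 24!/15!
= 620448401733239439360000/1307674368000
= 474467051520

P(24,9) = 474467051520


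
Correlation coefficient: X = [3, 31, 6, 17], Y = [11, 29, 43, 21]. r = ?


Mean X = 14.2500, Mean Y = 26.0000
SD X = 10.985786, SD Y = 11.704700
Cov = 16.250000
r = 16.250000/(10.985786*11.704700) = 0.1264

r = 0.1264


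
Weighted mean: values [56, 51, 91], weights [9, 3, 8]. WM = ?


Numerator = 56*9 + 51*3 + 91*8 = 1385
Denominator = 9 + 3 + 8 = 20
WM = 1385/20 = 69.2500

WM = 69.2500


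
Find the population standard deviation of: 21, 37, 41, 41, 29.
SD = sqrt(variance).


Mean = 33.8000
Variance = 60.1600
SD = sqrt(60.1600) = 7.7563

SD = 7.7563


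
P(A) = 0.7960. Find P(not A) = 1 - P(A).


P(not A) = 1 - 0.7960 = 0.2040

P(not A) = 0.2040


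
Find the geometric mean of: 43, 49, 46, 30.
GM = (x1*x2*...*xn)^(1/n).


Product = 43 × 49 × 46 × 30 = 2907660
GM = 2907660^(1/4) = 41.2939

GM = 41.2939


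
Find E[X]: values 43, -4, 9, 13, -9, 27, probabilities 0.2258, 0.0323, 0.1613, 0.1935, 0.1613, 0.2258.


E[X] = 43*0.2258 - 4*0.0323 + 9*0.1613 + 13*0.1935 - 9*0.1613 + 27*0.2258
= 9.7094 - 0.1292 + 1.4517 + 2.5155 - 1.4517 + 6.0966
= 18.1923

E[X] = 18.1923


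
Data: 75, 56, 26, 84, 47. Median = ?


Sorted: 26, 47, 56, 75, 84
n = 5 (odd)
Middle value = 56

Median = 56


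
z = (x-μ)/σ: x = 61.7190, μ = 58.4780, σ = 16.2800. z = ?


z = (61.7190 - 58.4780)/16.2800
= 3.2410/16.2800
= 0.1991

z = 0.1991


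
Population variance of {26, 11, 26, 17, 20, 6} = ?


Mean = 17.6667
Squared deviations: 69.4444, 44.4444, 69.4444, 0.4444, 5.4444, 136.1111
Sum = 325.3333
Variance = 325.3333/6 = 54.2222

Variance = 54.2222


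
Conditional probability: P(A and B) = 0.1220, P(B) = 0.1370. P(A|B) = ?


P(A|B) = 0.1220/0.1370 = 0.8905

P(A|B) = 0.8905


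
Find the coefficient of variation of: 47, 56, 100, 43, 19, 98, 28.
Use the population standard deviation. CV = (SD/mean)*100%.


Mean = 55.8571
SD = 29.5269
CV = (29.5269/55.8571)*100 = 52.8614%

CV = 52.8614%


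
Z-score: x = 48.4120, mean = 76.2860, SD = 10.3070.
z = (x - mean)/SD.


z = (48.4120 - 76.2860)/10.3070
= -27.8740/10.3070
= -2.7044

z = -2.7044


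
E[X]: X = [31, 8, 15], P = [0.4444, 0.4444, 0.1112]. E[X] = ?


E[X] = 31*0.4444 + 8*0.4444 + 15*0.1112
= 13.7764 + 3.5552 + 1.6680
= 18.9996

E[X] = 18.9996


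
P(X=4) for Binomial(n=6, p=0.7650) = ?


C(6,4) = 15
p^4 = 0.342488
(1-p)^2 = 0.055225
P = 15 * 0.342488 * 0.055225 = 0.2837

P(X=4) = 0.2837


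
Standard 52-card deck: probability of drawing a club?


13 clubs in 52 cards
P = 13/52 = 0.2500

P = 0.2500


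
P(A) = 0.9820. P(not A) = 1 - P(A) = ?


P(not A) = 1 - 0.9820 = 0.0180

P(not A) = 0.0180


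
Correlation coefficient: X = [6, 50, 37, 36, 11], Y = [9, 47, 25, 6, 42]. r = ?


Mean X = 28.0000, Mean Y = 25.8000
SD X = 16.745149, SD Y = 16.654129
Cov = 79.000000
r = 79.000000/(16.745149*16.654129) = 0.2833

r = 0.2833


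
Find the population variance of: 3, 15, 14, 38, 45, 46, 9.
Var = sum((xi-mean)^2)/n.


Mean = 24.2857
Squared deviations: 453.0816, 86.2245, 105.7959, 188.0816, 429.0816, 471.5102, 233.6531
Sum = 1967.4286
Variance = 1967.4286/7 = 281.0612

Variance = 281.0612


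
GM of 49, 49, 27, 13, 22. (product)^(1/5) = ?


Product = 49 × 49 × 27 × 13 × 22 = 18540522
GM = 18540522^(1/5) = 28.4200

GM = 28.4200


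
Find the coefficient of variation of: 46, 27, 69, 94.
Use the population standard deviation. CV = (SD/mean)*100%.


Mean = 59.0000
SD = 25.0898
CV = (25.0898/59.0000)*100 = 42.5252%

CV = 42.5252%


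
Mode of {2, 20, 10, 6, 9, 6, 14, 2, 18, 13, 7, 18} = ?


Frequencies: 2:2, 6:2, 7:1, 9:1, 10:1, 13:1, 14:1, 18:2, 20:1
Max frequency = 2
Mode = 2, 6, 18

Mode = 2, 6, 18


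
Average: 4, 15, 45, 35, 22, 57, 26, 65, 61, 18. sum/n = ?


Sum = 4 + 15 + 45 + 35 + 22 + 57 + 26 + 65 + 61 + 18 = 348
n = 10
Mean = 348/10 = 34.8000

Mean = 34.8000


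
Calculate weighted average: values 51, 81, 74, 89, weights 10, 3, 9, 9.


Numerator = 51*10 + 81*3 + 74*9 + 89*9 = 2220
Denominator = 10 + 3 + 9 + 9 = 31
WM = 2220/31 = 71.6129

WM = 71.6129


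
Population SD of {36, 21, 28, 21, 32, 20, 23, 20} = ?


Mean = 25.1250
Variance = 33.1094
SD = sqrt(33.1094) = 5.7541

SD = 5.7541


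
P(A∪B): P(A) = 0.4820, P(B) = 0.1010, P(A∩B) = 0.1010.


P(A∪B) = 0.4820 + 0.1010 - 0.1010
= 0.5830 - 0.1010
= 0.4820

P(A∪B) = 0.4820


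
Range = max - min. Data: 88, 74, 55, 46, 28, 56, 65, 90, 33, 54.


Max = 90, Min = 28
Range = 90 - 28 = 62

Range = 62


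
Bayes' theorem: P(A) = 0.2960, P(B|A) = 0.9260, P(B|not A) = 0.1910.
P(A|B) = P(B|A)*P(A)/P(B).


P(B) = P(B|A)*P(A) + P(B|A')*P(A')
= 0.9260*0.2960 + 0.1910*0.7040
= 0.274096 + 0.134464 = 0.408560
P(A|B) = 0.274096/0.408560 = 0.6709

P(A|B) = 0.6709


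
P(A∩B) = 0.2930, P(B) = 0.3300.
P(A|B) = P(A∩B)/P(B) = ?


P(A|B) = 0.2930/0.3300 = 0.8879

P(A|B) = 0.8879


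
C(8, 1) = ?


C(8,1) = 8!/(1! × 7!)
= 40320/(1 × 5040)
= 8

C(8,1) = 8


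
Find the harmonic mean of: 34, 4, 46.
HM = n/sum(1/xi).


Sum of reciprocals = 1/34 + 1/4 + 1/46 = 0.301151
HM = 3/0.301151 = 9.9618

HM = 9.9618


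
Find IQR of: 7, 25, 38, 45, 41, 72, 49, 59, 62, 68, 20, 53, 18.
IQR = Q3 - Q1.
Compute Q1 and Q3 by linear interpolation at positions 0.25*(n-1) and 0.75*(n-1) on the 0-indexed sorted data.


Sorted: 7, 18, 20, 25, 38, 41, 45, 49, 53, 59, 62, 68, 72
Q1 (25th %ile) = 25.0000
Q3 (75th %ile) = 59.0000
IQR = 59.0000 - 25.0000 = 34.0000

IQR = 34.0000


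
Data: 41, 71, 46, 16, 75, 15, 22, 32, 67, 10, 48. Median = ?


Sorted: 10, 15, 16, 22, 32, 41, 46, 48, 67, 71, 75
n = 11 (odd)
Middle value = 41

Median = 41


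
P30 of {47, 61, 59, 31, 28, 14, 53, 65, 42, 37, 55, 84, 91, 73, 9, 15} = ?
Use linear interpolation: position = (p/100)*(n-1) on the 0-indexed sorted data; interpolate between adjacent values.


Sorted: 9, 14, 15, 28, 31, 37, 42, 47, 53, 55, 59, 61, 65, 73, 84, 91
n = 16
Index = 30/100 * 15 = 4.5000
Lower = data[4] = 31, Upper = data[5] = 37
P30 = 31 + 0.5000*(6) = 34.0000

P30 = 34.0000


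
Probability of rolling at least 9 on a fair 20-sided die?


Favorable outcomes (roll ≥ 9): 12
Total outcomes = 20
P = 12/20 = 0.6000

P = 0.6000


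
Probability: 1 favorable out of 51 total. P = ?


P = 1/51 = 0.0196

P = 0.0196


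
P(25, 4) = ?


P(25,4) = 25!/21!
= 15511210043330985984000000/51090942171709440000
= 303600

P(25,4) = 303600


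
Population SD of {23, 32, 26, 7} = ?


Mean = 22.0000
Variance = 85.5000
SD = sqrt(85.5000) = 9.2466

SD = 9.2466


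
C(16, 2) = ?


C(16,2) = 16!/(2! × 14!)
= 20922789888000/(2 × 87178291200)
= 120

C(16,2) = 120


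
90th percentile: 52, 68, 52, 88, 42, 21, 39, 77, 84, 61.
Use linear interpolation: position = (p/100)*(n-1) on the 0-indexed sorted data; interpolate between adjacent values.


Sorted: 21, 39, 42, 52, 52, 61, 68, 77, 84, 88
n = 10
Index = 90/100 * 9 = 8.1000
Lower = data[8] = 84, Upper = data[9] = 88
P90 = 84 + 0.1000*(4) = 84.4000

P90 = 84.4000


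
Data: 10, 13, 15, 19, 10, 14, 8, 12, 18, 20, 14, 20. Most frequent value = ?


Frequencies: 8:1, 10:2, 12:1, 13:1, 14:2, 15:1, 18:1, 19:1, 20:2
Max frequency = 2
Mode = 10, 14, 20

Mode = 10, 14, 20


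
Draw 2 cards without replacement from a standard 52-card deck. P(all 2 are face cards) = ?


P(all face cards) = (12/52) × (11/51)
= 0.0498

P = 0.0498


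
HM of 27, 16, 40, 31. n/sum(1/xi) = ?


Sum of reciprocals = 1/27 + 1/16 + 1/40 + 1/31 = 0.156795
HM = 4/0.156795 = 25.5110

HM = 25.5110


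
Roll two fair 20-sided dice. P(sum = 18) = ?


Total outcomes = 20×20 = 400
Favorable (sum = 18): 17
P = 17/400 = 0.0425

P = 0.0425


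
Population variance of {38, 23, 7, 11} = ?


Mean = 19.7500
Squared deviations: 333.0625, 10.5625, 162.5625, 76.5625
Sum = 582.7500
Variance = 582.7500/4 = 145.6875

Variance = 145.6875


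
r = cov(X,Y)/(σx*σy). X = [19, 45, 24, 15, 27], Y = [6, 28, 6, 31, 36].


Mean X = 26.0000, Mean Y = 21.4000
SD X = 10.353743, SD Y = 12.831212
Cov = 34.600000
r = 34.600000/(10.353743*12.831212) = 0.2604

r = 0.2604


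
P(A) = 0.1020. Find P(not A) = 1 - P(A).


P(not A) = 1 - 0.1020 = 0.8980

P(not A) = 0.8980


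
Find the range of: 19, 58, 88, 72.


Max = 88, Min = 19
Range = 88 - 19 = 69

Range = 69


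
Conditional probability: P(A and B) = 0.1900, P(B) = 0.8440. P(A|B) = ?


P(A|B) = 0.1900/0.8440 = 0.2251

P(A|B) = 0.2251


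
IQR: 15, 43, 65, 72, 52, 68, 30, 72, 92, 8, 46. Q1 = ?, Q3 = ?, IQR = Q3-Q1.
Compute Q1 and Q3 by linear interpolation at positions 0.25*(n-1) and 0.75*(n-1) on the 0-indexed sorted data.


Sorted: 8, 15, 30, 43, 46, 52, 65, 68, 72, 72, 92
Q1 (25th %ile) = 36.5000
Q3 (75th %ile) = 70.0000
IQR = 70.0000 - 36.5000 = 33.5000

IQR = 33.5000


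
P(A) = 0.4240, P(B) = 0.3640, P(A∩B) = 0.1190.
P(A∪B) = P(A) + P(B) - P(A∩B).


P(A∪B) = 0.4240 + 0.3640 - 0.1190
= 0.7880 - 0.1190
= 0.6690

P(A∪B) = 0.6690


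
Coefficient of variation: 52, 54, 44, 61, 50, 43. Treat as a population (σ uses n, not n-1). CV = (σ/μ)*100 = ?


Mean = 50.6667
SD = 6.1010
CV = (6.1010/50.6667)*100 = 12.0415%

CV = 12.0415%


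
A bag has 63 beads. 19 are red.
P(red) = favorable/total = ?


P = 19/63 = 0.3016

P = 0.3016


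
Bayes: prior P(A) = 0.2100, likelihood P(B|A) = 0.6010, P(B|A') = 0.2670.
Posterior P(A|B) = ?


P(B) = P(B|A)*P(A) + P(B|A')*P(A')
= 0.6010*0.2100 + 0.2670*0.7900
= 0.126210 + 0.210930 = 0.337140
P(A|B) = 0.126210/0.337140 = 0.3744

P(A|B) = 0.3744


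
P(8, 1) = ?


P(8,1) = 8!/7!
= 40320/5040
= 8

P(8,1) = 8


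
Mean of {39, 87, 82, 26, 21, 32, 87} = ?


Sum = 39 + 87 + 82 + 26 + 21 + 32 + 87 = 374
n = 7
Mean = 374/7 = 53.4286

Mean = 53.4286


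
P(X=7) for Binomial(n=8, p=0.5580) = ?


C(8,7) = 8
p^7 = 0.016844
(1-p)^1 = 0.442000
P = 8 * 0.016844 * 0.442000 = 0.0596

P(X=7) = 0.0596


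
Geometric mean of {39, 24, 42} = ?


Product = 39 × 24 × 42 = 39312
GM = 39312^(1/3) = 34.0023

GM = 34.0023


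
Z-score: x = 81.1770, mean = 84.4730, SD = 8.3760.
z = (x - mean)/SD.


z = (81.1770 - 84.4730)/8.3760
= -3.2960/8.3760
= -0.3935

z = -0.3935


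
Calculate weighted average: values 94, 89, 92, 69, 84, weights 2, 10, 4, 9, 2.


Numerator = 94*2 + 89*10 + 92*4 + 69*9 + 84*2 = 2235
Denominator = 2 + 10 + 4 + 9 + 2 = 27
WM = 2235/27 = 82.7778

WM = 82.7778


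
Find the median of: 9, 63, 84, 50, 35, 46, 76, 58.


Sorted: 9, 35, 46, 50, 58, 63, 76, 84
n = 8 (even)
Middle values: 50 and 58
Median = (50+58)/2 = 54.0000

Median = 54.0000


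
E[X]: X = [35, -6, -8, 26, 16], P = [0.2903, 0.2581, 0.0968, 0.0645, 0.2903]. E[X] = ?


E[X] = 35*0.2903 - 6*0.2581 - 8*0.0968 + 26*0.0645 + 16*0.2903
= 10.1605 - 1.5486 - 0.7744 + 1.6770 + 4.6448
= 14.1593

E[X] = 14.1593


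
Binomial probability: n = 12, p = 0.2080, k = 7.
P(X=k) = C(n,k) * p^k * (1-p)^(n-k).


C(12,7) = 792
p^7 = 1.684393e-05
(1-p)^5 = 0.311620
P = 792 * 1.684393e-05 * 0.311620 = 0.0042

P(X=7) = 0.0042


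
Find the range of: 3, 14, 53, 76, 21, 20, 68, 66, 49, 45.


Max = 76, Min = 3
Range = 76 - 3 = 73

Range = 73


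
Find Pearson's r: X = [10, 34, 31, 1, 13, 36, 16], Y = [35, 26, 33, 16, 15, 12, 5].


Mean X = 20.1429, Mean Y = 20.2857
SD X = 12.529150, SD Y = 10.415844
Cov = 17.102041
r = 17.102041/(12.529150*10.415844) = 0.1310

r = 0.1310


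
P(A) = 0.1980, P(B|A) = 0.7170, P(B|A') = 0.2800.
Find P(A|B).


P(B) = P(B|A)*P(A) + P(B|A')*P(A')
= 0.7170*0.1980 + 0.2800*0.8020
= 0.141966 + 0.224560 = 0.366526
P(A|B) = 0.141966/0.366526 = 0.3873

P(A|B) = 0.3873


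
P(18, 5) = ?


P(18,5) = 18!/13!
= 6402373705728000/6227020800
= 1028160

P(18,5) = 1028160


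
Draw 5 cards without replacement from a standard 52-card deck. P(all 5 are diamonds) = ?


P(all diamonds) = (13/52) × (12/51) × (11/50) × (10/49) × (9/48)
= 0.0005

P = 0.0005


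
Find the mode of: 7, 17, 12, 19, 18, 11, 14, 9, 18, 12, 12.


Frequencies: 7:1, 9:1, 11:1, 12:3, 14:1, 17:1, 18:2, 19:1
Max frequency = 3
Mode = 12

Mode = 12


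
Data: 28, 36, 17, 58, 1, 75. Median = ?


Sorted: 1, 17, 28, 36, 58, 75
n = 6 (even)
Middle values: 28 and 36
Median = (28+36)/2 = 32.0000

Median = 32.0000


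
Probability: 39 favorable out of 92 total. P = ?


P = 39/92 = 0.4239

P = 0.4239


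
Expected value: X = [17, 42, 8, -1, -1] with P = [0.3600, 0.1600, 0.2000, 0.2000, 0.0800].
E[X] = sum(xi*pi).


E[X] = 17*0.3600 + 42*0.1600 + 8*0.2000 - 1*0.2000 - 1*0.0800
= 6.1200 + 6.7200 + 1.6000 - 0.2000 - 0.0800
= 14.1600

E[X] = 14.1600


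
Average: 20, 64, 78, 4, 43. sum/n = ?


Sum = 20 + 64 + 78 + 4 + 43 = 209
n = 5
Mean = 209/5 = 41.8000

Mean = 41.8000


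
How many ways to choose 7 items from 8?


C(8,7) = 8!/(7! × 1!)
= 40320/(5040 × 1)
= 8

C(8,7) = 8


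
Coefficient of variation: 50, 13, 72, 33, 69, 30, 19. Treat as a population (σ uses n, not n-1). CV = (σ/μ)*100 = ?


Mean = 40.8571
SD = 21.6427
CV = (21.6427/40.8571)*100 = 52.9717%

CV = 52.9717%


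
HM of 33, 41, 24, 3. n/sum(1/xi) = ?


Sum of reciprocals = 1/33 + 1/41 + 1/24 + 1/3 = 0.429693
HM = 4/0.429693 = 9.3090

HM = 9.3090


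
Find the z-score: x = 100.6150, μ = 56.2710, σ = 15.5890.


z = (100.6150 - 56.2710)/15.5890
= 44.3440/15.5890
= 2.8446

z = 2.8446


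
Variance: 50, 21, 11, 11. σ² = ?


Mean = 23.2500
Squared deviations: 715.5625, 5.0625, 150.0625, 150.0625
Sum = 1020.7500
Variance = 1020.7500/4 = 255.1875

Variance = 255.1875


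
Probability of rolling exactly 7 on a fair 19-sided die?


Favorable outcomes (roll = 7): 1
Total outcomes = 19
P = 1/19 = 0.0526

P = 0.0526


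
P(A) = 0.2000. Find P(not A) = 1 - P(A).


P(not A) = 1 - 0.2000 = 0.8000

P(not A) = 0.8000


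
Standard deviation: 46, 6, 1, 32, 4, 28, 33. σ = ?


Mean = 21.4286
Variance = 264.5306
SD = sqrt(264.5306) = 16.2644

SD = 16.2644


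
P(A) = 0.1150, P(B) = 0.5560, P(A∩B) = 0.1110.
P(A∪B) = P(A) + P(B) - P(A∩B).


P(A∪B) = 0.1150 + 0.5560 - 0.1110
= 0.6710 - 0.1110
= 0.5600

P(A∪B) = 0.5600


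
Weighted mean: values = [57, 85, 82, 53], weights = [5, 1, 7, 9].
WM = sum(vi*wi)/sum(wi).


Numerator = 57*5 + 85*1 + 82*7 + 53*9 = 1421
Denominator = 5 + 1 + 7 + 9 = 22
WM = 1421/22 = 64.5909

WM = 64.5909


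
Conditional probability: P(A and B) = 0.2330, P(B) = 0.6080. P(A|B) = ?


P(A|B) = 0.2330/0.6080 = 0.3832

P(A|B) = 0.3832


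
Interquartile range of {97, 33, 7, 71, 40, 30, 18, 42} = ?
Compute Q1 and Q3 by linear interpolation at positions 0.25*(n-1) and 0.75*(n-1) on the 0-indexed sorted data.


Sorted: 7, 18, 30, 33, 40, 42, 71, 97
Q1 (25th %ile) = 27.0000
Q3 (75th %ile) = 49.2500
IQR = 49.2500 - 27.0000 = 22.2500

IQR = 22.2500


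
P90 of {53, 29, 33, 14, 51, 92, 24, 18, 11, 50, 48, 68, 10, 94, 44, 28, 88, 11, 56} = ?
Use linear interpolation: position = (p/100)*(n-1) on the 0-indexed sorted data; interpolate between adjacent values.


Sorted: 10, 11, 11, 14, 18, 24, 28, 29, 33, 44, 48, 50, 51, 53, 56, 68, 88, 92, 94
n = 19
Index = 90/100 * 18 = 16.2000
Lower = data[16] = 88, Upper = data[17] = 92
P90 = 88 + 0.2000*(4) = 88.8000

P90 = 88.8000


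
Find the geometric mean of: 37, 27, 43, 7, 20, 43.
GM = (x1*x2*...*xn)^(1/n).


Product = 37 × 27 × 43 × 7 × 20 × 43 = 258601140
GM = 258601140^(1/6) = 25.2409

GM = 25.2409


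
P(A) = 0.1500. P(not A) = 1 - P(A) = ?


P(not A) = 1 - 0.1500 = 0.8500

P(not A) = 0.8500


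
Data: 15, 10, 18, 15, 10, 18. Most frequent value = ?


Frequencies: 10:2, 15:2, 18:2
Max frequency = 2
Mode = 10, 15, 18

Mode = 10, 15, 18


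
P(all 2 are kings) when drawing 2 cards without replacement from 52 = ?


P(all kings) = (4/52) × (3/51)
= 0.0045

P = 0.0045


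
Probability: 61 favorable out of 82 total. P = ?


P = 61/82 = 0.7439

P = 0.7439


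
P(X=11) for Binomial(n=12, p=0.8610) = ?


C(12,11) = 12
p^11 = 0.192768
(1-p)^1 = 0.139000
P = 12 * 0.192768 * 0.139000 = 0.3215

P(X=11) = 0.3215


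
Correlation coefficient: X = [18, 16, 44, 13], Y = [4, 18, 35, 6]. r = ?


Mean X = 22.7500, Mean Y = 15.7500
SD X = 12.397076, SD Y = 12.336430
Cov = 136.187500
r = 136.187500/(12.397076*12.336430) = 0.8905

r = 0.8905


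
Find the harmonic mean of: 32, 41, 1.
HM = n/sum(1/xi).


Sum of reciprocals = 1/32 + 1/41 + 1/1 = 1.055640
HM = 3/1.055640 = 2.8419

HM = 2.8419


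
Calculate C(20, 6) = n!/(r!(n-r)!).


C(20,6) = 20!/(6! × 14!)
= 2432902008176640000/(720 × 87178291200)
= 38760

C(20,6) = 38760


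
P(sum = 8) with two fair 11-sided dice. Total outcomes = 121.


Total outcomes = 11×11 = 121
Favorable (sum = 8): 7
P = 7/121 = 0.0579

P = 0.0579


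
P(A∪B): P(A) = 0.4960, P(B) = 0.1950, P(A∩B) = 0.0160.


P(A∪B) = 0.4960 + 0.1950 - 0.0160
= 0.6910 - 0.0160
= 0.6750

P(A∪B) = 0.6750


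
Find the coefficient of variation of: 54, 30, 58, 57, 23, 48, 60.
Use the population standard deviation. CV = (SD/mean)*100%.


Mean = 47.1429
SD = 13.6531
CV = (13.6531/47.1429)*100 = 28.9612%

CV = 28.9612%


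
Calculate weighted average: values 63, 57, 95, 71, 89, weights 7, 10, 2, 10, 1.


Numerator = 63*7 + 57*10 + 95*2 + 71*10 + 89*1 = 2000
Denominator = 7 + 10 + 2 + 10 + 1 = 30
WM = 2000/30 = 66.6667

WM = 66.6667


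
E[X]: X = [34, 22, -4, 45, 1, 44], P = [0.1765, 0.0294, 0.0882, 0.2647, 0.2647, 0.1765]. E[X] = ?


E[X] = 34*0.1765 + 22*0.0294 - 4*0.0882 + 45*0.2647 + 1*0.2647 + 44*0.1765
= 6.0010 + 0.6468 - 0.3528 + 11.9115 + 0.2647 + 7.7660
= 26.2372

E[X] = 26.2372


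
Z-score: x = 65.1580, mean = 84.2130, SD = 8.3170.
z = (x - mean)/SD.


z = (65.1580 - 84.2130)/8.3170
= -19.0550/8.3170
= -2.2911

z = -2.2911


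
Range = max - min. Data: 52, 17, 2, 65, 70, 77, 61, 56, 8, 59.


Max = 77, Min = 2
Range = 77 - 2 = 75

Range = 75


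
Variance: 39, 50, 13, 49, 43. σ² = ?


Mean = 38.8000
Squared deviations: 0.0400, 125.4400, 665.6400, 104.0400, 17.6400
Sum = 912.8000
Variance = 912.8000/5 = 182.5600

Variance = 182.5600


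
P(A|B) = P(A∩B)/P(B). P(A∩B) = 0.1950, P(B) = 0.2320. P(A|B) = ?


P(A|B) = 0.1950/0.2320 = 0.8405

P(A|B) = 0.8405


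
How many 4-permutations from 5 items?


P(5,4) = 5!/1!
= 120/1
= 120

P(5,4) = 120


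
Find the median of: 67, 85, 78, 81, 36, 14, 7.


Sorted: 7, 14, 36, 67, 78, 81, 85
n = 7 (odd)
Middle value = 67

Median = 67


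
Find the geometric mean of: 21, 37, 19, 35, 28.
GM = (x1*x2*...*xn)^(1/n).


Product = 21 × 37 × 19 × 35 × 28 = 14467740
GM = 14467740^(1/5) = 27.0446

GM = 27.0446


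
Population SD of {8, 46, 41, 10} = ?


Mean = 26.2500
Variance = 301.1875
SD = sqrt(301.1875) = 17.3548

SD = 17.3548


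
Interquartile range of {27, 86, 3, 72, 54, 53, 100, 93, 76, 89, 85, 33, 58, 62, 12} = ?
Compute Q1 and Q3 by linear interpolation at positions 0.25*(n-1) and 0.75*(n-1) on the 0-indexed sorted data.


Sorted: 3, 12, 27, 33, 53, 54, 58, 62, 72, 76, 85, 86, 89, 93, 100
Q1 (25th %ile) = 43.0000
Q3 (75th %ile) = 85.5000
IQR = 85.5000 - 43.0000 = 42.5000

IQR = 42.5000


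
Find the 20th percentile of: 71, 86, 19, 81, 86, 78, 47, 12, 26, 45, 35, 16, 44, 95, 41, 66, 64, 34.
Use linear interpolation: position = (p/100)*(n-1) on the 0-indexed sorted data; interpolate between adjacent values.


Sorted: 12, 16, 19, 26, 34, 35, 41, 44, 45, 47, 64, 66, 71, 78, 81, 86, 86, 95
n = 18
Index = 20/100 * 17 = 3.4000
Lower = data[3] = 26, Upper = data[4] = 34
P20 = 26 + 0.4000*(8) = 29.2000

P20 = 29.2000


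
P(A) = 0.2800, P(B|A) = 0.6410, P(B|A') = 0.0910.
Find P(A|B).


P(B) = P(B|A)*P(A) + P(B|A')*P(A')
= 0.6410*0.2800 + 0.0910*0.7200
= 0.179480 + 0.065520 = 0.245000
P(A|B) = 0.179480/0.245000 = 0.7326

P(A|B) = 0.7326


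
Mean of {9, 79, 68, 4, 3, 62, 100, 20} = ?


Sum = 9 + 79 + 68 + 4 + 3 + 62 + 100 + 20 = 345
n = 8
Mean = 345/8 = 43.1250

Mean = 43.1250


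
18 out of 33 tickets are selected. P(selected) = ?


P = 18/33 = 0.5455

P = 0.5455


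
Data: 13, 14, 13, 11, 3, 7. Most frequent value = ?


Frequencies: 3:1, 7:1, 11:1, 13:2, 14:1
Max frequency = 2
Mode = 13

Mode = 13


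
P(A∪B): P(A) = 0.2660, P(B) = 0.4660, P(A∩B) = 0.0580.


P(A∪B) = 0.2660 + 0.4660 - 0.0580
= 0.7320 - 0.0580
= 0.6740

P(A∪B) = 0.6740


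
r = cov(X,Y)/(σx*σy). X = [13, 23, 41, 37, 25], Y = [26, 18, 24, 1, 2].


Mean X = 27.8000, Mean Y = 14.2000
SD X = 10.087616, SD Y = 10.703271
Cov = -30.160000
r = -30.160000/(10.087616*10.703271) = -0.2793

r = -0.2793


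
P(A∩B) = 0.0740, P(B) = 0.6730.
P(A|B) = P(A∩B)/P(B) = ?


P(A|B) = 0.0740/0.6730 = 0.1100

P(A|B) = 0.1100


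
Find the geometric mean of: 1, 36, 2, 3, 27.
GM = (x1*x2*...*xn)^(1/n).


Product = 1 × 36 × 2 × 3 × 27 = 5832
GM = 5832^(1/5) = 5.6645

GM = 5.6645


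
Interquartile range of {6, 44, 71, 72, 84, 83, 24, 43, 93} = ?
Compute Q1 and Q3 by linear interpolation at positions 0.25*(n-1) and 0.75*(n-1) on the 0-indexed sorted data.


Sorted: 6, 24, 43, 44, 71, 72, 83, 84, 93
Q1 (25th %ile) = 43.0000
Q3 (75th %ile) = 83.0000
IQR = 83.0000 - 43.0000 = 40.0000

IQR = 40.0000


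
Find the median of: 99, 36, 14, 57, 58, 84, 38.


Sorted: 14, 36, 38, 57, 58, 84, 99
n = 7 (odd)
Middle value = 57

Median = 57


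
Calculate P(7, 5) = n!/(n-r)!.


P(7,5) = 7!/2!
= 5040/2
= 2520

P(7,5) = 2520


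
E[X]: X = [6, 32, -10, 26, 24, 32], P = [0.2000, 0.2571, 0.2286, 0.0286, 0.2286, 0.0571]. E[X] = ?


E[X] = 6*0.2000 + 32*0.2571 - 10*0.2286 + 26*0.0286 + 24*0.2286 + 32*0.0571
= 1.2000 + 8.2272 - 2.2860 + 0.7436 + 5.4864 + 1.8272
= 15.1984

E[X] = 15.1984


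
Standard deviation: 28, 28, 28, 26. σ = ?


Mean = 27.5000
Variance = 0.7500
SD = sqrt(0.7500) = 0.8660

SD = 0.8660


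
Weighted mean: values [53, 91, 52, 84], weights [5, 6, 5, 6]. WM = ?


Numerator = 53*5 + 91*6 + 52*5 + 84*6 = 1575
Denominator = 5 + 6 + 5 + 6 = 22
WM = 1575/22 = 71.5909

WM = 71.5909


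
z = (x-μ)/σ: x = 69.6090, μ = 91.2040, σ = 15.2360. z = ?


z = (69.6090 - 91.2040)/15.2360
= -21.5950/15.2360
= -1.4174

z = -1.4174


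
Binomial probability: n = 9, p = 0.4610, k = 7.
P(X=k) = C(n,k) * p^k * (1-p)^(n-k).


C(9,7) = 36
p^7 = 0.004425
(1-p)^2 = 0.290521
P = 36 * 0.004425 * 0.290521 = 0.0463

P(X=7) = 0.0463


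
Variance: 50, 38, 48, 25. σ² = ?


Mean = 40.2500
Squared deviations: 95.0625, 5.0625, 60.0625, 232.5625
Sum = 392.7500
Variance = 392.7500/4 = 98.1875

Variance = 98.1875


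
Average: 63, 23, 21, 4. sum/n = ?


Sum = 63 + 23 + 21 + 4 = 111
n = 4
Mean = 111/4 = 27.7500

Mean = 27.7500


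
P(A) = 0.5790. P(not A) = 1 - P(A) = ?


P(not A) = 1 - 0.5790 = 0.4210

P(not A) = 0.4210


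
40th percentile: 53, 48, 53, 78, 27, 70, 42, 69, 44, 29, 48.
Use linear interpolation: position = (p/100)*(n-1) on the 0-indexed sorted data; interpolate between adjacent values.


Sorted: 27, 29, 42, 44, 48, 48, 53, 53, 69, 70, 78
n = 11
Index = 40/100 * 10 = 4.0000
Lower = data[4] = 48, Upper = data[5] = 48
P40 = 48 + 0*(0) = 48.0000

P40 = 48.0000


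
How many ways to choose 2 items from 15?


C(15,2) = 15!/(2! × 13!)
= 1307674368000/(2 × 6227020800)
= 105

C(15,2) = 105


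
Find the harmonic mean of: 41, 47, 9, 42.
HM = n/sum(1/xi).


Sum of reciprocals = 1/41 + 1/47 + 1/9 + 1/42 = 0.180587
HM = 4/0.180587 = 22.1499

HM = 22.1499


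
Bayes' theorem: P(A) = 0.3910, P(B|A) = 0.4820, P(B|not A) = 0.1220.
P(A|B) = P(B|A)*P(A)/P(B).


P(B) = P(B|A)*P(A) + P(B|A')*P(A')
= 0.4820*0.3910 + 0.1220*0.6090
= 0.188462 + 0.074298 = 0.262760
P(A|B) = 0.188462/0.262760 = 0.7172

P(A|B) = 0.7172


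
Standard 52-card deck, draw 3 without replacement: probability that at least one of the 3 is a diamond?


P(at least one) = 1 - P(none)
P(none) = (39/52) × (38/51) × (37/50) = 0.413529
P(at least one) = 1 - 0.413529 = 0.5865

P = 0.5865


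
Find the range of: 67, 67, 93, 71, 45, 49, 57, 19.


Max = 93, Min = 19
Range = 93 - 19 = 74

Range = 74


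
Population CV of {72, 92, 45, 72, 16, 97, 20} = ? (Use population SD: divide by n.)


Mean = 59.1429
SD = 30.3241
CV = (30.3241/59.1429)*100 = 51.2726%

CV = 51.2726%


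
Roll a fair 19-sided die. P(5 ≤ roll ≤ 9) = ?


Favorable outcomes (5 ≤ roll ≤ 9): 5
Total outcomes = 19
P = 5/19 = 0.2632

P = 0.2632


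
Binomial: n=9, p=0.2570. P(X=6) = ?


C(9,6) = 84
p^6 = 0.000288
(1-p)^3 = 0.410172
P = 84 * 0.000288 * 0.410172 = 0.0099

P(X=6) = 0.0099


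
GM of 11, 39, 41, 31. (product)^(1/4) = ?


Product = 11 × 39 × 41 × 31 = 545259
GM = 545259^(1/4) = 27.1738

GM = 27.1738


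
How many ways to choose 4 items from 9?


C(9,4) = 9!/(4! × 5!)
= 362880/(24 × 120)
= 126

C(9,4) = 126


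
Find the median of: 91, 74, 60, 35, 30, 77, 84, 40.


Sorted: 30, 35, 40, 60, 74, 77, 84, 91
n = 8 (even)
Middle values: 60 and 74
Median = (60+74)/2 = 67.0000

Median = 67.0000


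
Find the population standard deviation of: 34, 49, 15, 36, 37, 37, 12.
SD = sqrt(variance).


Mean = 31.4286
Variance = 149.3878
SD = sqrt(149.3878) = 12.2224

SD = 12.2224


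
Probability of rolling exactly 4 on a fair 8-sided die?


Favorable outcomes (roll = 4): 1
Total outcomes = 8
P = 1/8 = 0.1250

P = 0.1250


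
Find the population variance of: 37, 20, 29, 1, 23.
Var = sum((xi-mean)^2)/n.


Mean = 22.0000
Squared deviations: 225.0000, 4.0000, 49.0000, 441.0000, 1.0000
Sum = 720.0000
Variance = 720.0000/5 = 144.0000

Variance = 144.0000


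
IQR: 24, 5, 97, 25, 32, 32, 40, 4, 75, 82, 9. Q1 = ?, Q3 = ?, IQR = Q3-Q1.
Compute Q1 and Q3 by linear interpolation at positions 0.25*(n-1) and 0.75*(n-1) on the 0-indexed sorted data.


Sorted: 4, 5, 9, 24, 25, 32, 32, 40, 75, 82, 97
Q1 (25th %ile) = 16.5000
Q3 (75th %ile) = 57.5000
IQR = 57.5000 - 16.5000 = 41.0000

IQR = 41.0000


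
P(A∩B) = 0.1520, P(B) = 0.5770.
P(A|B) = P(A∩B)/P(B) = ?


P(A|B) = 0.1520/0.5770 = 0.2634

P(A|B) = 0.2634


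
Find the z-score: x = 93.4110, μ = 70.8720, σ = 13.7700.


z = (93.4110 - 70.8720)/13.7700
= 22.5390/13.7700
= 1.6368

z = 1.6368


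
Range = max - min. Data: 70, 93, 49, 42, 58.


Max = 93, Min = 42
Range = 93 - 42 = 51

Range = 51


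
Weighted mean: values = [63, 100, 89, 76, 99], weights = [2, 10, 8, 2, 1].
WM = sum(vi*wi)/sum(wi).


Numerator = 63*2 + 100*10 + 89*8 + 76*2 + 99*1 = 2089
Denominator = 2 + 10 + 8 + 2 + 1 = 23
WM = 2089/23 = 90.8261

WM = 90.8261


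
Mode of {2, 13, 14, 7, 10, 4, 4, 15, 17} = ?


Frequencies: 2:1, 4:2, 7:1, 10:1, 13:1, 14:1, 15:1, 17:1
Max frequency = 2
Mode = 4

Mode = 4


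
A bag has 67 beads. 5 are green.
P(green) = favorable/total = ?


P = 5/67 = 0.0746

P = 0.0746


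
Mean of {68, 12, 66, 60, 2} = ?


Sum = 68 + 12 + 66 + 60 + 2 = 208
n = 5
Mean = 208/5 = 41.6000

Mean = 41.6000


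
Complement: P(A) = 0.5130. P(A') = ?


P(not A) = 1 - 0.5130 = 0.4870

P(not A) = 0.4870


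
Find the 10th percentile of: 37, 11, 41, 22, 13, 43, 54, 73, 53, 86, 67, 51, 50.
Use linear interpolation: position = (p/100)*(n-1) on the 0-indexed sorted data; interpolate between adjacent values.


Sorted: 11, 13, 22, 37, 41, 43, 50, 51, 53, 54, 67, 73, 86
n = 13
Index = 10/100 * 12 = 1.2000
Lower = data[1] = 13, Upper = data[2] = 22
P10 = 13 + 0.2000*(9) = 14.8000

P10 = 14.8000


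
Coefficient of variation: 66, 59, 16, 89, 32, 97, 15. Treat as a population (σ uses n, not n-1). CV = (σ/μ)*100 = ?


Mean = 53.4286
SD = 30.9140
CV = (30.9140/53.4286)*100 = 57.8604%

CV = 57.8604%


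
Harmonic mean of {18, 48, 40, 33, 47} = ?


Sum of reciprocals = 1/18 + 1/48 + 1/40 + 1/33 + 1/47 = 0.152969
HM = 5/0.152969 = 32.6865

HM = 32.6865


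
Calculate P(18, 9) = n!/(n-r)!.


P(18,9) = 18!/9!
= 6402373705728000/362880
= 17643225600

P(18,9) = 17643225600


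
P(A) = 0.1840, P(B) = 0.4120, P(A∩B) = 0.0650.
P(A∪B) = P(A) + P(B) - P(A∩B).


P(A∪B) = 0.1840 + 0.4120 - 0.0650
= 0.5960 - 0.0650
= 0.5310

P(A∪B) = 0.5310


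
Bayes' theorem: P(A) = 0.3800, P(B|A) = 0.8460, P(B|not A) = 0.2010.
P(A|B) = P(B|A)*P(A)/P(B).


P(B) = P(B|A)*P(A) + P(B|A')*P(A')
= 0.8460*0.3800 + 0.2010*0.6200
= 0.321480 + 0.124620 = 0.446100
P(A|B) = 0.321480/0.446100 = 0.7206

P(A|B) = 0.7206


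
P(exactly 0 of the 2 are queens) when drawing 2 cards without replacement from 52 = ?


Hypergeometric: P(X=0) = C(4,0)·C(48,2) / C(52,2)
= 1 × 1128 / 1326
= 1128/1326 = 0.8507

P = 0.8507


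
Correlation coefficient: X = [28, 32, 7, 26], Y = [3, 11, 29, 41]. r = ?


Mean X = 23.2500, Mean Y = 21.0000
SD X = 9.627435, SD Y = 14.899664
Cov = -62.000000
r = -62.000000/(9.627435*14.899664) = -0.4322

r = -0.4322


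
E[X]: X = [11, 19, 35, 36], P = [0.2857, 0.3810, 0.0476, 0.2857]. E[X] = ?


E[X] = 11*0.2857 + 19*0.3810 + 35*0.0476 + 36*0.2857
= 3.1427 + 7.2390 + 1.6660 + 10.2852
= 22.3329

E[X] = 22.3329


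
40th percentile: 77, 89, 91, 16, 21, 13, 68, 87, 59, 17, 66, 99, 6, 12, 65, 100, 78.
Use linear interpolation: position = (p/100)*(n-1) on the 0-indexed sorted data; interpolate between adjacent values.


Sorted: 6, 12, 13, 16, 17, 21, 59, 65, 66, 68, 77, 78, 87, 89, 91, 99, 100
n = 17
Index = 40/100 * 16 = 6.4000
Lower = data[6] = 59, Upper = data[7] = 65
P40 = 59 + 0.4000*(6) = 61.4000

P40 = 61.4000


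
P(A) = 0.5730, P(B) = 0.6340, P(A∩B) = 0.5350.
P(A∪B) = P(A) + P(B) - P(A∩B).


P(A∪B) = 0.5730 + 0.6340 - 0.5350
= 1.2070 - 0.5350
= 0.6720

P(A∪B) = 0.6720
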